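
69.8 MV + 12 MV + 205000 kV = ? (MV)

In MV:
  69.8 MV → 69.8
  12 MV → 12
  205000 kV = 205000e-3 MV = 205
Sum: 69.8 + 12 + 205 = 286.8

286.8 MV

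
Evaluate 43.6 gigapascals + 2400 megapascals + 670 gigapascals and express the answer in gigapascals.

716 gigapascals

In gigapascals:
  43.6 gigapascals → 43.6
  2400 megapascals = 2400 × 10⁻³ gigapascals = 2.4
  670 gigapascals → 670
Sum: 43.6 + 2.4 + 670 = 716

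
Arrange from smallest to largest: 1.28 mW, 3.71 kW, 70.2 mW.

1.28 mW < 70.2 mW < 3.71 kW

1.28 mW = 0.00128 W
3.71 kW = 3710 W
70.2 mW = 0.0702 W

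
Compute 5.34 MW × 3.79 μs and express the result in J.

5.34 × 10⁶ × 3.79 × 10⁻⁶ = 20.2386 J

20.2386 J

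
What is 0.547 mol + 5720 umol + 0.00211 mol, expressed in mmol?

In mmol:
  0.547 mol = 0.547e3 mmol = 547
  5720 umol = 5720e-3 mmol = 5.72
  0.00211 mol = 0.00211e3 mmol = 2.11
Sum: 547 + 5.72 + 2.11 = 554.83

554.83 mmol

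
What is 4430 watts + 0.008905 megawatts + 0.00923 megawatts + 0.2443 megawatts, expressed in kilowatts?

In kilowatts:
  4430 watts = 4430e-3 kilowatts = 4.43
  0.008905 megawatts = 0.008905e3 kilowatts = 8.905
  0.00923 megawatts = 0.00923e3 kilowatts = 9.23
  0.2443 megawatts = 0.2443e3 kilowatts = 244.3
Sum: 4.43 + 8.905 + 9.23 + 244.3 = 266.865

266.865 kilowatts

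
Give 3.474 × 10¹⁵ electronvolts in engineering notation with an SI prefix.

= 3.474 × 10¹⁵ electronvolts; 10¹⁵ is peta.

3.474 petaelectronvolts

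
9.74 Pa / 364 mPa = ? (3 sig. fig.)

(9.74) / (364 × 10⁻³) = 0.02676 × 10³

26.8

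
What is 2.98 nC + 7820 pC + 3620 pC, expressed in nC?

14.42 nC

In nC:
  2.98 nC → 2.98
  7820 pC = 7820e-3 nC = 7.82
  3620 pC = 3620e-3 nC = 3.62
Sum: 2.98 + 7.82 + 3.62 = 14.42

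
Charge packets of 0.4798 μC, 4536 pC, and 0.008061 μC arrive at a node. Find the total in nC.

In nC:
  0.4798 μC = 0.4798e3 nC = 479.8
  4536 pC = 4536e-3 nC = 4.536
  0.008061 μC = 0.008061e3 nC = 8.061
Sum: 479.8 + 4.536 + 8.061 = 492.397

492.397 nC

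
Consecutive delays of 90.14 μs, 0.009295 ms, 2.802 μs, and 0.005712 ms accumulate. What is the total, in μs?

107.949 μs

In μs:
  90.14 μs → 90.14
  0.009295 ms = 0.009295 × 10³ μs = 9.295
  2.802 μs → 2.802
  0.005712 ms = 0.005712 × 10³ μs = 5.712
Sum: 90.14 + 9.295 + 2.802 + 5.712 = 107.949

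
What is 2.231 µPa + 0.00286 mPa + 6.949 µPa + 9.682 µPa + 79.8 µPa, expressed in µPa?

In µPa:
  2.231 µPa → 2.231
  0.00286 mPa = 0.00286 × 10³ µPa = 2.86
  6.949 µPa → 6.949
  9.682 µPa → 9.682
  79.8 µPa → 79.8
Sum: 2.231 + 2.86 + 6.949 + 9.682 + 79.8 = 101.522

101.522 µPa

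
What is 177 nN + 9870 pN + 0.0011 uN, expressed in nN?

187.97 nN

In nN:
  177 nN → 177
  9870 pN = 9870 × 10⁻³ nN = 9.87
  0.0011 uN = 0.0011 × 10³ nN = 1.1
Sum: 177 + 9.87 + 1.1 = 187.97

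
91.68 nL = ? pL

nano = 10^-9, pico = 10^-12; factor is 10^3.
91.68 × 10^3 = 91680

91680 pL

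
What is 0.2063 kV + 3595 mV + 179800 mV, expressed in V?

389.695 V

In V:
  0.2063 kV = 0.2063 × 10³ V = 206.3
  3595 mV = 3595 × 10⁻³ V = 3.595
  179800 mV = 179800 × 10⁻³ V = 179.8
Sum: 206.3 + 3.595 + 179.8 = 389.695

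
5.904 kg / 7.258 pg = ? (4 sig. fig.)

813400000000000

(5.904e3) / (7.258e-12) = 0.81345e15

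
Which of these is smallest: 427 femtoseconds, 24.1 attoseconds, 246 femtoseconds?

24.1 attoseconds

427 femtoseconds = 0.000000000000427 seconds
24.1 attoseconds = 0.0000000000000000241 seconds
246 femtoseconds = 0.000000000000246 seconds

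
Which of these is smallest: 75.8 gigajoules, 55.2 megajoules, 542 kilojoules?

542 kilojoules

75.8 gigajoules = 75800000000 joules
55.2 megajoules = 55200000 joules
542 kilojoules = 542000 joules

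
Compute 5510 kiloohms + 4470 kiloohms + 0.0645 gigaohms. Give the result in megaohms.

In megaohms:
  5510 kiloohms = 5510 × 10⁻³ megaohms = 5.51
  4470 kiloohms = 4470 × 10⁻³ megaohms = 4.47
  0.0645 gigaohms = 0.0645 × 10³ megaohms = 64.5
Sum: 5.51 + 4.47 + 64.5 = 74.48

74.48 megaohms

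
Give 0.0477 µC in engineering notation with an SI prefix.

= 47.7 × 10^-9 C; 10^-9 is nano.

47.7 nC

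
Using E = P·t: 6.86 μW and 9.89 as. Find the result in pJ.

0.0000000000678454 pJ

6.86e-6 × 9.89e-18 = 67.8454e-24 J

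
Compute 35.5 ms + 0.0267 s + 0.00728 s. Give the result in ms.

69.48 ms

In ms:
  35.5 ms → 35.5
  0.0267 s = 0.0267e3 ms = 26.7
  0.00728 s = 0.00728e3 ms = 7.28
Sum: 35.5 + 26.7 + 7.28 = 69.48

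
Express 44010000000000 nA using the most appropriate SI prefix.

44.01 kA

= 44.01 × 10^3 A; 10^3 is kilo.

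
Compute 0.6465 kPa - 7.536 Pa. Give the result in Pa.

638.964 Pa

In Pa:
  0.6465 kPa = 0.6465 × 10³ Pa = 646.5
  7.536 Pa → 7.536
Difference: 646.5 - 7.536 = 638.964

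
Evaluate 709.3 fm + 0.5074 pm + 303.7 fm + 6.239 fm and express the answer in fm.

In fm:
  709.3 fm → 709.3
  0.5074 pm = 0.5074e3 fm = 507.4
  303.7 fm → 303.7
  6.239 fm → 6.239
Sum: 709.3 + 507.4 + 303.7 + 6.239 = 1526.639

1526.639 fm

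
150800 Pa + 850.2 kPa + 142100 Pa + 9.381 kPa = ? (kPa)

In kPa:
  150800 Pa = 150800 × 10⁻³ kPa = 150.8
  850.2 kPa → 850.2
  142100 Pa = 142100 × 10⁻³ kPa = 142.1
  9.381 kPa → 9.381
Sum: 150.8 + 850.2 + 142.1 + 9.381 = 1152.481

1152.481 kPa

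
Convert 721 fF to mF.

femto = 10⁻¹⁵, milli = 10⁻³; factor is 10⁻¹².
721 × 10⁻¹² = 0.000000000721

0.000000000721 mF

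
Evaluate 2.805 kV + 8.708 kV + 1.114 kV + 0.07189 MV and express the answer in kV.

In kV:
  2.805 kV → 2.805
  8.708 kV → 8.708
  1.114 kV → 1.114
  0.07189 MV = 0.07189 × 10³ kV = 71.89
Sum: 2.805 + 8.708 + 1.114 + 71.89 = 84.517

84.517 kV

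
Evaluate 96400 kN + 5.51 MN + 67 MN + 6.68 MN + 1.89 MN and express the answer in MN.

177.48 MN

In MN:
  96400 kN = 96400e-3 MN = 96.4
  5.51 MN → 5.51
  67 MN → 67
  6.68 MN → 6.68
  1.89 MN → 1.89
Sum: 96.4 + 5.51 + 67 + 6.68 + 1.89 = 177.48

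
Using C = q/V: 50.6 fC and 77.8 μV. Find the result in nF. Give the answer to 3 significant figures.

(50.6e-15) / (77.8e-6) = 0.65039e-9 F

0.650 nF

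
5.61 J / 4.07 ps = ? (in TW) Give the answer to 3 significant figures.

(5.61) / (4.07 × 10⁻¹²) = 1.3784 × 10¹² W

1.38 TW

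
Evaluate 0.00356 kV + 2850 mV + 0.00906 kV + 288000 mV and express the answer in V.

In V:
  0.00356 kV = 0.00356e3 V = 3.56
  2850 mV = 2850e-3 V = 2.85
  0.00906 kV = 0.00906e3 V = 9.06
  288000 mV = 288000e-3 V = 288
Sum: 3.56 + 2.85 + 9.06 + 288 = 303.47

303.47 V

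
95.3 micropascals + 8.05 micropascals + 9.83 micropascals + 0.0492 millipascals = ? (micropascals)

162.38 micropascals

In micropascals:
  95.3 micropascals → 95.3
  8.05 micropascals → 8.05
  9.83 micropascals → 9.83
  0.0492 millipascals = 0.0492 × 10³ micropascals = 49.2
Sum: 95.3 + 8.05 + 9.83 + 49.2 = 162.38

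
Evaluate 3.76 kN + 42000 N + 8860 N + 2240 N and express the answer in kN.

56.86 kN

In kN:
  3.76 kN → 3.76
  42000 N = 42000e-3 kN = 42
  8860 N = 8860e-3 kN = 8.86
  2240 N = 2240e-3 kN = 2.24
Sum: 3.76 + 42 + 8.86 + 2.24 = 56.86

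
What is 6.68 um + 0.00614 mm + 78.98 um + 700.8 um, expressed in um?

792.6 um

In um:
  6.68 um → 6.68
  0.00614 mm = 0.00614 × 10³ um = 6.14
  78.98 um → 78.98
  700.8 um → 700.8
Sum: 6.68 + 6.14 + 78.98 + 700.8 = 792.6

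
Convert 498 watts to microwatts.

(no prefix) = 1e0, micro = 1e-6; factor is 1e6.
498 × 1e6 = 498000000

498000000 microwatts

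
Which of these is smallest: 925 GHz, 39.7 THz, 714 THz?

925 GHz = 925000000000 Hz
39.7 THz = 39700000000000 Hz
714 THz = 714000000000000 Hz

925 GHz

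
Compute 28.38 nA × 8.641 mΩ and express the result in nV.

0.24523158 nV

28.38 × 10^-9 × 8.641 × 10^-3 = 245.23158 × 10^-12 V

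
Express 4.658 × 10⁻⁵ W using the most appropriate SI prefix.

46.58 µW

= 46.58 × 10⁻⁶ W; 10⁻⁶ is micro.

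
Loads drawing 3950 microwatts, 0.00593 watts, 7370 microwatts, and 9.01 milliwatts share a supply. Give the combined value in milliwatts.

26.26 milliwatts

In milliwatts:
  3950 microwatts = 3950 × 10⁻³ milliwatts = 3.95
  0.00593 watts = 0.00593 × 10³ milliwatts = 5.93
  7370 microwatts = 7370 × 10⁻³ milliwatts = 7.37
  9.01 milliwatts → 9.01
Sum: 3.95 + 5.93 + 7.37 + 9.01 = 26.26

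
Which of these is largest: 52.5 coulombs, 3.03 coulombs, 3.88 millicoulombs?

52.5 coulombs = 52.5 coulombs
3.03 coulombs = 3.03 coulombs
3.88 millicoulombs = 0.00388 coulombs

52.5 coulombs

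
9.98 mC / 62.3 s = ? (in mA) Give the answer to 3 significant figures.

(9.98 × 10^-3) / (62.3) = 0.16019 × 10^-3 A

0.160 mA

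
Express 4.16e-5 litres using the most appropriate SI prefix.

= 41.6e-6 litres; 1e-6 is micro.

41.6 microlitres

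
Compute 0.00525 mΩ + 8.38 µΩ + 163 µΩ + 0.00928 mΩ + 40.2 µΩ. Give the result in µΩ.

226.11 µΩ

In µΩ:
  0.00525 mΩ = 0.00525 × 10³ µΩ = 5.25
  8.38 µΩ → 8.38
  163 µΩ → 163
  0.00928 mΩ = 0.00928 × 10³ µΩ = 9.28
  40.2 µΩ → 40.2
Sum: 5.25 + 8.38 + 163 + 9.28 + 40.2 = 226.11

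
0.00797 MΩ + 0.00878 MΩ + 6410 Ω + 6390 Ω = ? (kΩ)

29.55 kΩ

In kΩ:
  0.00797 MΩ = 0.00797 × 10³ kΩ = 7.97
  0.00878 MΩ = 0.00878 × 10³ kΩ = 8.78
  6410 Ω = 6410 × 10⁻³ kΩ = 6.41
  6390 Ω = 6390 × 10⁻³ kΩ = 6.39
Sum: 7.97 + 8.78 + 6.41 + 6.39 = 29.55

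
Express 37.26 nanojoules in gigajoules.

nano = 10⁻⁹, giga = 10⁹; factor is 10⁻¹⁸.
37.26 × 10⁻¹⁸ = 0.00000000000000003726

0.00000000000000003726 gigajoules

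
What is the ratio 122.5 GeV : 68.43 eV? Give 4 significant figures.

(122.5 × 10⁹) / (68.43) = 1.7902 × 10⁹

1790000000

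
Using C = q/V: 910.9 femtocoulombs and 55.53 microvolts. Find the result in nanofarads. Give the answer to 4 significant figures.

16.40 nanofarads

(910.9 × 10^-15) / (55.53 × 10^-6) = 16.4037 × 10^-9 F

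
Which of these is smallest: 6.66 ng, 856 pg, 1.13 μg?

6.66 ng = 0.00000000666 g
856 pg = 0.000000000856 g
1.13 μg = 0.00000113 g

856 pg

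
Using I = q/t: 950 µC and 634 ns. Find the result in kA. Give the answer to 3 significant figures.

1.50 kA

(950 × 10^-6) / (634 × 10^-9) = 1.4984 × 10^3 A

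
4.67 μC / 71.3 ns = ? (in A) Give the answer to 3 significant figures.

(4.67 × 10⁻⁶) / (71.3 × 10⁻⁹) = 0.065498 × 10³ A

65.5 A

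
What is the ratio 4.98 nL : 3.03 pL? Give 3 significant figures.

(4.98 × 10⁻⁹) / (3.03 × 10⁻¹²) = 1.644 × 10³

1640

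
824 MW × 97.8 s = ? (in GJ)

80.5872 GJ

824e6 × 97.8 = 80587.2e6 J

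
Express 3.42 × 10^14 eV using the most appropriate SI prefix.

342 TeV

= 342 × 10^12 eV; 10^12 is tera.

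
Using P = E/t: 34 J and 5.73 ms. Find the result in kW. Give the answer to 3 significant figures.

(34) / (5.73e-3) = 5.9337e3 W

5.93 kW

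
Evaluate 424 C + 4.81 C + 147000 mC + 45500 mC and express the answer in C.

In C:
  424 C → 424
  4.81 C → 4.81
  147000 mC = 147000 × 10^-3 C = 147
  45500 mC = 45500 × 10^-3 C = 45.5
Sum: 424 + 4.81 + 147 + 45.5 = 621.31

621.31 C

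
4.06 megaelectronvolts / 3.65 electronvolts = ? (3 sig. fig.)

(4.06 × 10⁶) / (3.65) = 1.112 × 10⁶

1110000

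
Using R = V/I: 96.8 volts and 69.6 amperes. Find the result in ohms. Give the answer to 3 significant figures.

1.39 ohms

(96.8) / (69.6) = 1.3908 Ω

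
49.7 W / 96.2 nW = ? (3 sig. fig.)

517000000

(49.7) / (96.2e-9) = 0.5166e9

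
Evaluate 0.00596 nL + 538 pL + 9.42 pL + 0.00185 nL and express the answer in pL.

555.23 pL

In pL:
  0.00596 nL = 0.00596 × 10^3 pL = 5.96
  538 pL → 538
  9.42 pL → 9.42
  0.00185 nL = 0.00185 × 10^3 pL = 1.85
Sum: 5.96 + 538 + 9.42 + 1.85 = 555.23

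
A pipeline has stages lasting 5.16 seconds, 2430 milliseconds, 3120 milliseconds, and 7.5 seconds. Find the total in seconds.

18.21 seconds

In seconds:
  5.16 seconds → 5.16
  2430 milliseconds = 2430 × 10⁻³ seconds = 2.43
  3120 milliseconds = 3120 × 10⁻³ seconds = 3.12
  7.5 seconds → 7.5
Sum: 5.16 + 2.43 + 3.12 + 7.5 = 18.21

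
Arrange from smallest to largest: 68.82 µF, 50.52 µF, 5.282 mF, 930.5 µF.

50.52 µF < 68.82 µF < 930.5 µF < 5.282 mF

68.82 µF = 0.00006882 F
50.52 µF = 0.00005052 F
5.282 mF = 0.005282 F
930.5 µF = 0.0009305 F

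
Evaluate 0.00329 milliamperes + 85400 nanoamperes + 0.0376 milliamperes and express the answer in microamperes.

126.29 microamperes

In microamperes:
  0.00329 milliamperes = 0.00329e3 microamperes = 3.29
  85400 nanoamperes = 85400e-3 microamperes = 85.4
  0.0376 milliamperes = 0.0376e3 microamperes = 37.6
Sum: 3.29 + 85.4 + 37.6 = 126.29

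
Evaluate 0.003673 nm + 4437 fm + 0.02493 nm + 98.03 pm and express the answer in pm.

In pm:
  0.003673 nm = 0.003673e3 pm = 3.673
  4437 fm = 4437e-3 pm = 4.437
  0.02493 nm = 0.02493e3 pm = 24.93
  98.03 pm → 98.03
Sum: 3.673 + 4.437 + 24.93 + 98.03 = 131.07

131.07 pm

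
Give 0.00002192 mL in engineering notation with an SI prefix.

= 21.92e-9 L; 1e-9 is nano.

21.92 nL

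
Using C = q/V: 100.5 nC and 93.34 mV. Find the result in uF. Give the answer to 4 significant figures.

1.077 uF

(100.5e-9) / (93.34e-3) = 1.07671e-6 F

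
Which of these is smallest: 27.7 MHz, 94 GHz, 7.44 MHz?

27.7 MHz = 27700000 Hz
94 GHz = 94000000000 Hz
7.44 MHz = 7440000 Hz

7.44 MHz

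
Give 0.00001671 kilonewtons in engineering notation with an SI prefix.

16.71 millinewtons

= 16.71 × 10^-3 newtons; 10^-3 is milli.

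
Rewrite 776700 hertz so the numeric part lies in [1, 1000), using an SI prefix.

776.7 kilohertz

= 776.7 × 10³ hertz; 10³ is kilo.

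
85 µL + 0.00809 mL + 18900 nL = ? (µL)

In µL:
  85 µL → 85
  0.00809 mL = 0.00809 × 10³ µL = 8.09
  18900 nL = 18900 × 10⁻³ µL = 18.9
Sum: 85 + 8.09 + 18.9 = 111.99

111.99 µL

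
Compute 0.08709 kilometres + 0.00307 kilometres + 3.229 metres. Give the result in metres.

93.389 metres

In metres:
  0.08709 kilometres = 0.08709e3 metres = 87.09
  0.00307 kilometres = 0.00307e3 metres = 3.07
  3.229 metres → 3.229
Sum: 87.09 + 3.07 + 3.229 = 93.389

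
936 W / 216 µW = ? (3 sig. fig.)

4330000

(936) / (216 × 10^-6) = 4.333 × 10^6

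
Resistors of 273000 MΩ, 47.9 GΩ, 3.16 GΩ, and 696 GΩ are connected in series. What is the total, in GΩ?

In GΩ:
  273000 MΩ = 273000 × 10^-3 GΩ = 273
  47.9 GΩ → 47.9
  3.16 GΩ → 3.16
  696 GΩ → 696
Sum: 273 + 47.9 + 3.16 + 696 = 1020.06

1020.06 GΩ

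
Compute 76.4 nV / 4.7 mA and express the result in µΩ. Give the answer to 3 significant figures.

16.3 µΩ

(76.4e-9) / (4.7e-3) = 16.255e-6 Ω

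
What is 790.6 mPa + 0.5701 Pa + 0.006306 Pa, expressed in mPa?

1367.006 mPa

In mPa:
  790.6 mPa → 790.6
  0.5701 Pa = 0.5701e3 mPa = 570.1
  0.006306 Pa = 0.006306e3 mPa = 6.306
Sum: 790.6 + 570.1 + 6.306 = 1367.006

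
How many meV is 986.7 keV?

kilo = 10³, milli = 10⁻³; factor is 10⁶.
986.7 × 10⁶ = 986700000

986700000 meV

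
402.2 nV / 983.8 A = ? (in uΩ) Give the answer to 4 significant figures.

0.0004088 uΩ

(402.2e-9) / (983.8) = 0.408823e-9 Ω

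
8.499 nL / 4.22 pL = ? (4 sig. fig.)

(8.499 × 10⁻⁹) / (4.22 × 10⁻¹²) = 2.014 × 10³

2014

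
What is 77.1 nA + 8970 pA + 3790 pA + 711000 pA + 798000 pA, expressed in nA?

1598.86 nA

In nA:
  77.1 nA → 77.1
  8970 pA = 8970 × 10⁻³ nA = 8.97
  3790 pA = 3790 × 10⁻³ nA = 3.79
  711000 pA = 711000 × 10⁻³ nA = 711
  798000 pA = 798000 × 10⁻³ nA = 798
Sum: 77.1 + 8.97 + 3.79 + 711 + 798 = 1598.86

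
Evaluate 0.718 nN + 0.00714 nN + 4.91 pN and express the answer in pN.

730.05 pN

In pN:
  0.718 nN = 0.718 × 10³ pN = 718
  0.00714 nN = 0.00714 × 10³ pN = 7.14
  4.91 pN → 4.91
Sum: 718 + 7.14 + 4.91 = 730.05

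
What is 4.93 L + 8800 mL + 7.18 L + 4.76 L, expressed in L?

In L:
  4.93 L → 4.93
  8800 mL = 8800 × 10^-3 L = 8.8
  7.18 L → 7.18
  4.76 L → 4.76
Sum: 4.93 + 8.8 + 7.18 + 4.76 = 25.67

25.67 L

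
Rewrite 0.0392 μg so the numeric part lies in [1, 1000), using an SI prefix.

39.2 ng

= 39.2 × 10⁻⁹ g; 10⁻⁹ is nano.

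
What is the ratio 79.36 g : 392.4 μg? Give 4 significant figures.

(79.36) / (392.4 × 10⁻⁶) = 0.20224 × 10⁶

202200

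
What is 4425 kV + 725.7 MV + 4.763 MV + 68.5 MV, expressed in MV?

In MV:
  4425 kV = 4425 × 10^-3 MV = 4.425
  725.7 MV → 725.7
  4.763 MV → 4.763
  68.5 MV → 68.5
Sum: 4.425 + 725.7 + 4.763 + 68.5 = 803.388

803.388 MV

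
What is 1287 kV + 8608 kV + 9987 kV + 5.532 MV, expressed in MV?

In MV:
  1287 kV = 1287e-3 MV = 1.287
  8608 kV = 8608e-3 MV = 8.608
  9987 kV = 9987e-3 MV = 9.987
  5.532 MV → 5.532
Sum: 1.287 + 8.608 + 9.987 + 5.532 = 25.414

25.414 MV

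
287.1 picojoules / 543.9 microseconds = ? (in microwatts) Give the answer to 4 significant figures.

(287.1 × 10⁻¹²) / (543.9 × 10⁻⁶) = 0.527854 × 10⁻⁶ W

0.5279 microwatts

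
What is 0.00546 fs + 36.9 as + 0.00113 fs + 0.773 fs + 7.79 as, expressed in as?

In as:
  0.00546 fs = 0.00546 × 10^3 as = 5.46
  36.9 as → 36.9
  0.00113 fs = 0.00113 × 10^3 as = 1.13
  0.773 fs = 0.773 × 10^3 as = 773
  7.79 as → 7.79
Sum: 5.46 + 36.9 + 1.13 + 773 + 7.79 = 824.28

824.28 as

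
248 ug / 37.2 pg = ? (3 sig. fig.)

6670000

(248e-6) / (37.2e-12) = 6.667e6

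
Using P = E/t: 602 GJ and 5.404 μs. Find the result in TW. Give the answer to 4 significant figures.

111400 TW

(602 × 10^9) / (5.404 × 10^-6) = 111.399 × 10^15 W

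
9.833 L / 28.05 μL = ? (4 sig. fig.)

350600

(9.833) / (28.05 × 10^-6) = 0.35055 × 10^6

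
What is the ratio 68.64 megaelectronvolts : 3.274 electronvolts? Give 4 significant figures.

(68.64 × 10^6) / (3.274) = 20.965 × 10^6

20970000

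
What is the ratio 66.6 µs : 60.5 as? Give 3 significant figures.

(66.6 × 10⁻⁶) / (60.5 × 10⁻¹⁸) = 1.101 × 10¹²

1100000000000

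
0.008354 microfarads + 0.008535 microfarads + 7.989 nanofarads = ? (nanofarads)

In nanofarads:
  0.008354 microfarads = 0.008354 × 10³ nanofarads = 8.354
  0.008535 microfarads = 0.008535 × 10³ nanofarads = 8.535
  7.989 nanofarads → 7.989
Sum: 8.354 + 8.535 + 7.989 = 24.878

24.878 nanofarads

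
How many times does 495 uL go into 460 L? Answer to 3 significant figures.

(460) / (495e-6) = 0.9293e6

929000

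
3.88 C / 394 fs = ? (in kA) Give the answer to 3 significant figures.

(3.88) / (394 × 10^-15) = 0.0098477 × 10^15 A

9850000000 kA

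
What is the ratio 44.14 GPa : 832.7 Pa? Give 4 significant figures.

(44.14e9) / (832.7) = 0.053008e9

53010000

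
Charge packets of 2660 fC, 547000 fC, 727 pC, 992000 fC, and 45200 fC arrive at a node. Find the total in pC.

In pC:
  2660 fC = 2660e-3 pC = 2.66
  547000 fC = 547000e-3 pC = 547
  727 pC → 727
  992000 fC = 992000e-3 pC = 992
  45200 fC = 45200e-3 pC = 45.2
Sum: 2.66 + 547 + 727 + 992 + 45.2 = 2313.86

2313.86 pC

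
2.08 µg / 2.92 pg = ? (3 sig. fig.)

(2.08 × 10^-6) / (2.92 × 10^-12) = 0.7123 × 10^6

712000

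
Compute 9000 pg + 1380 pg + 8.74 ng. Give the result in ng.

19.12 ng

In ng:
  9000 pg = 9000 × 10^-3 ng = 9
  1380 pg = 1380 × 10^-3 ng = 1.38
  8.74 ng → 8.74
Sum: 9 + 1.38 + 8.74 = 19.12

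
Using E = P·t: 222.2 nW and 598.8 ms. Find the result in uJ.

0.13305336 uJ

222.2 × 10⁻⁹ × 598.8 × 10⁻³ = 133053.36 × 10⁻¹² J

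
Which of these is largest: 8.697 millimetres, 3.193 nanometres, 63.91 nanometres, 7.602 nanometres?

8.697 millimetres

8.697 millimetres = 0.008697 metres
3.193 nanometres = 0.000000003193 metres
63.91 nanometres = 0.00000006391 metres
7.602 nanometres = 0.000000007602 metres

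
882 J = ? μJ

(no prefix) = 10⁰, micro = 10⁻⁶; factor is 10⁶.
882 × 10⁶ = 882000000

882000000 μJ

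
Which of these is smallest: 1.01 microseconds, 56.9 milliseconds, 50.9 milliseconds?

1.01 microseconds = 0.00000101 seconds
56.9 milliseconds = 0.0569 seconds
50.9 milliseconds = 0.0509 seconds

1.01 microseconds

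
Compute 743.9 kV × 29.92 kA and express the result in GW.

22.257488 GW

743.9e3 × 29.92e3 = 22257.488e6 W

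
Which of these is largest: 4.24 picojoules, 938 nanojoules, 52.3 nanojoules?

938 nanojoules

4.24 picojoules = 0.00000000000424 joules
938 nanojoules = 0.000000938 joules
52.3 nanojoules = 0.0000000523 joules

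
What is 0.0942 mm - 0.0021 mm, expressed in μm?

92.1 μm

In μm:
  0.0942 mm = 0.0942 × 10³ μm = 94.2
  0.0021 mm = 0.0021 × 10³ μm = 2.1
Difference: 94.2 - 2.1 = 92.1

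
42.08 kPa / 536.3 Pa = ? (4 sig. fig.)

78.46

(42.08 × 10^3) / (536.3) = 0.078464 × 10^3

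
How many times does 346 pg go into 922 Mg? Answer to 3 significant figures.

(922 × 10⁶) / (346 × 10⁻¹²) = 2.665 × 10¹⁸

2660000000000000000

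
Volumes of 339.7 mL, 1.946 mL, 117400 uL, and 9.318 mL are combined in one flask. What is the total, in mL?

468.364 mL

In mL:
  339.7 mL → 339.7
  1.946 mL → 1.946
  117400 uL = 117400 × 10⁻³ mL = 117.4
  9.318 mL → 9.318
Sum: 339.7 + 1.946 + 117.4 + 9.318 = 468.364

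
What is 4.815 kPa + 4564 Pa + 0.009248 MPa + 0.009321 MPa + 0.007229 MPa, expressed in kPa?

35.177 kPa

In kPa:
  4.815 kPa → 4.815
  4564 Pa = 4564 × 10^-3 kPa = 4.564
  0.009248 MPa = 0.009248 × 10^3 kPa = 9.248
  0.009321 MPa = 0.009321 × 10^3 kPa = 9.321
  0.007229 MPa = 0.007229 × 10^3 kPa = 7.229
Sum: 4.815 + 4.564 + 9.248 + 9.321 + 7.229 = 35.177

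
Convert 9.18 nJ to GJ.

0.00000000000000000918 GJ

nano = 1e-9, giga = 1e9; factor is 1e-18.
9.18 × 1e-18 = 0.00000000000000000918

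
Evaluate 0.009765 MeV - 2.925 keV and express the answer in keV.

In keV:
  0.009765 MeV = 0.009765 × 10^3 keV = 9.765
  2.925 keV → 2.925
Difference: 9.765 - 2.925 = 6.84

6.84 keV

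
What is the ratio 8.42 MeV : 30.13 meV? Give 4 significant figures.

(8.42e6) / (30.13e-3) = 0.27946e9

279500000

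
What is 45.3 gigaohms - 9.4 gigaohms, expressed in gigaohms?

In gigaohms:
  45.3 gigaohms → 45.3
  9.4 gigaohms → 9.4
Difference: 45.3 - 9.4 = 35.9

35.9 gigaohms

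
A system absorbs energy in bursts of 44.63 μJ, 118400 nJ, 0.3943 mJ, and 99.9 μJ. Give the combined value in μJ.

657.23 μJ

In μJ:
  44.63 μJ → 44.63
  118400 nJ = 118400 × 10⁻³ μJ = 118.4
  0.3943 mJ = 0.3943 × 10³ μJ = 394.3
  99.9 μJ → 99.9
Sum: 44.63 + 118.4 + 394.3 + 99.9 = 657.23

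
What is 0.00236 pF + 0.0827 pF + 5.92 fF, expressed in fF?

In fF:
  0.00236 pF = 0.00236 × 10³ fF = 2.36
  0.0827 pF = 0.0827 × 10³ fF = 82.7
  5.92 fF → 5.92
Sum: 2.36 + 82.7 + 5.92 = 90.98

90.98 fF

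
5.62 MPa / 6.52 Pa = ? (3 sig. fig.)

(5.62 × 10⁶) / (6.52) = 0.862 × 10⁶

862000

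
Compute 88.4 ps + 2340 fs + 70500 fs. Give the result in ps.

In ps:
  88.4 ps → 88.4
  2340 fs = 2340e-3 ps = 2.34
  70500 fs = 70500e-3 ps = 70.5
Sum: 88.4 + 2.34 + 70.5 = 161.24

161.24 ps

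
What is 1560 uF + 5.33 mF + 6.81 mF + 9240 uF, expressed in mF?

22.94 mF

In mF:
  1560 uF = 1560 × 10^-3 mF = 1.56
  5.33 mF → 5.33
  6.81 mF → 6.81
  9240 uF = 9240 × 10^-3 mF = 9.24
Sum: 1.56 + 5.33 + 6.81 + 9.24 = 22.94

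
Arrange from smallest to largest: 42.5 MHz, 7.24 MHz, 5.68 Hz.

5.68 Hz < 7.24 MHz < 42.5 MHz

42.5 MHz = 42500000 Hz
7.24 MHz = 7240000 Hz
5.68 Hz = 5.68 Hz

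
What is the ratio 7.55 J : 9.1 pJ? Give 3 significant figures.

(7.55) / (9.1 × 10^-12) = 0.8297 × 10^12

830000000000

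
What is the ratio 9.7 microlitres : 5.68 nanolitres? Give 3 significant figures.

1710

(9.7 × 10⁻⁶) / (5.68 × 10⁻⁹) = 1.708 × 10³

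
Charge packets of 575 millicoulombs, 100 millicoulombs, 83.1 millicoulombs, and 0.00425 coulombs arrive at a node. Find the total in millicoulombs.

In millicoulombs:
  575 millicoulombs → 575
  100 millicoulombs → 100
  83.1 millicoulombs → 83.1
  0.00425 coulombs = 0.00425 × 10³ millicoulombs = 4.25
Sum: 575 + 100 + 83.1 + 4.25 = 762.35

762.35 millicoulombs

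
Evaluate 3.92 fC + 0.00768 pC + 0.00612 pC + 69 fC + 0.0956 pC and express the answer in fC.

182.32 fC

In fC:
  3.92 fC → 3.92
  0.00768 pC = 0.00768 × 10³ fC = 7.68
  0.00612 pC = 0.00612 × 10³ fC = 6.12
  69 fC → 69
  0.0956 pC = 0.0956 × 10³ fC = 95.6
Sum: 3.92 + 7.68 + 6.12 + 69 + 95.6 = 182.32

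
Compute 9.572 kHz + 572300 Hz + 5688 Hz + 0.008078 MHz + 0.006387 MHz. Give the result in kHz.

In kHz:
  9.572 kHz → 9.572
  572300 Hz = 572300 × 10⁻³ kHz = 572.3
  5688 Hz = 5688 × 10⁻³ kHz = 5.688
  0.008078 MHz = 0.008078 × 10³ kHz = 8.078
  0.006387 MHz = 0.006387 × 10³ kHz = 6.387
Sum: 9.572 + 572.3 + 5.688 + 8.078 + 6.387 = 602.025

602.025 kHz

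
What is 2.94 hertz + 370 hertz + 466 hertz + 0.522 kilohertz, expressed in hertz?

In hertz:
  2.94 hertz → 2.94
  370 hertz → 370
  466 hertz → 466
  0.522 kilohertz = 0.522 × 10^3 hertz = 522
Sum: 2.94 + 370 + 466 + 522 = 1360.94

1360.94 hertz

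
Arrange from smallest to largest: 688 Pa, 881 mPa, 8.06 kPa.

881 mPa < 688 Pa < 8.06 kPa

688 Pa = 688 Pa
881 mPa = 0.881 Pa
8.06 kPa = 8060 Pa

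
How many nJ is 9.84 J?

9840000000 nJ

(no prefix) = 1e0, nano = 1e-9; factor is 1e9.
9.84 × 1e9 = 9840000000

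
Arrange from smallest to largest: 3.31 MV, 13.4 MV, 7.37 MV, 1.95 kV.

3.31 MV = 3310000 V
13.4 MV = 13400000 V
7.37 MV = 7370000 V
1.95 kV = 1950 V

1.95 kV < 3.31 MV < 7.37 MV < 13.4 MV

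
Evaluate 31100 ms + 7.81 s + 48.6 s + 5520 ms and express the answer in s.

In s:
  31100 ms = 31100 × 10^-3 s = 31.1
  7.81 s → 7.81
  48.6 s → 48.6
  5520 ms = 5520 × 10^-3 s = 5.52
Sum: 31.1 + 7.81 + 48.6 + 5.52 = 93.03

93.03 s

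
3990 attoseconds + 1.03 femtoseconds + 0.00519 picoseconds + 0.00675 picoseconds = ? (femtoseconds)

In femtoseconds:
  3990 attoseconds = 3990 × 10⁻³ femtoseconds = 3.99
  1.03 femtoseconds → 1.03
  0.00519 picoseconds = 0.00519 × 10³ femtoseconds = 5.19
  0.00675 picoseconds = 0.00675 × 10³ femtoseconds = 6.75
Sum: 3.99 + 1.03 + 5.19 + 6.75 = 16.96

16.96 femtoseconds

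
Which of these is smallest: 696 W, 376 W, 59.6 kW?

696 W = 696 W
376 W = 376 W
59.6 kW = 59600 W

376 W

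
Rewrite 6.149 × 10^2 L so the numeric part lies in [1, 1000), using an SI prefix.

= 614.9 L; mantissa already in [1, 1000).

614.9 L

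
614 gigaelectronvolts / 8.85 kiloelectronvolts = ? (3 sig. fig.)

69400000

(614 × 10^9) / (8.85 × 10^3) = 69.38 × 10^6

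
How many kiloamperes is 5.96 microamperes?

0.00000000596 kiloamperes

micro = 10^-6, kilo = 10^3; factor is 10^-9.
5.96 × 10^-9 = 0.00000000596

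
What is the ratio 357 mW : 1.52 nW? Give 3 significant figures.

(357e-3) / (1.52e-9) = 234.9e6

235000000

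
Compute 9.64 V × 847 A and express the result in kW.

9.64 × 847 = 8165.08 W

8.16508 kW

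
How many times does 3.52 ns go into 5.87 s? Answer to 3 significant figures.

(5.87) / (3.52 × 10^-9) = 1.668 × 10^9

1670000000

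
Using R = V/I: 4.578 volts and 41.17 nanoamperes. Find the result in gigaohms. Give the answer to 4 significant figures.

0.1112 gigaohms

(4.578) / (41.17 × 10^-9) = 0.111197 × 10^9 Ω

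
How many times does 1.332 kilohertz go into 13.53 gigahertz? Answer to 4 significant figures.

(13.53 × 10⁹) / (1.332 × 10³) = 10.158 × 10⁶

10160000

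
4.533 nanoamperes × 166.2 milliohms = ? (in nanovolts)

0.7533846 nanovolts

4.533 × 10⁻⁹ × 166.2 × 10⁻³ = 753.3846 × 10⁻¹² V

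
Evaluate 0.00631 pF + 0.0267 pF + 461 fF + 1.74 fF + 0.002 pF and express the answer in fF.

In fF:
  0.00631 pF = 0.00631 × 10^3 fF = 6.31
  0.0267 pF = 0.0267 × 10^3 fF = 26.7
  461 fF → 461
  1.74 fF → 1.74
  0.002 pF = 0.002 × 10^3 fF = 2
Sum: 6.31 + 26.7 + 461 + 1.74 + 2 = 497.75

497.75 fF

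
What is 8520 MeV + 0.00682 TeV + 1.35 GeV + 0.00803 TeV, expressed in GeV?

24.72 GeV

In GeV:
  8520 MeV = 8520e-3 GeV = 8.52
  0.00682 TeV = 0.00682e3 GeV = 6.82
  1.35 GeV → 1.35
  0.00803 TeV = 0.00803e3 GeV = 8.03
Sum: 8.52 + 6.82 + 1.35 + 8.03 = 24.72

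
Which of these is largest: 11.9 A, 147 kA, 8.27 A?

11.9 A = 11.9 A
147 kA = 147000 A
8.27 A = 8.27 A

147 kA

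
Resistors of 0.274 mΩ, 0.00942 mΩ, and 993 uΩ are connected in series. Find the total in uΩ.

1276.42 uΩ

In uΩ:
  0.274 mΩ = 0.274 × 10³ uΩ = 274
  0.00942 mΩ = 0.00942 × 10³ uΩ = 9.42
  993 uΩ → 993
Sum: 274 + 9.42 + 993 = 1276.42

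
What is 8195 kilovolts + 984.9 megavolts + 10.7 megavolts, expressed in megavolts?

In megavolts:
  8195 kilovolts = 8195 × 10^-3 megavolts = 8.195
  984.9 megavolts → 984.9
  10.7 megavolts → 10.7
Sum: 8.195 + 984.9 + 10.7 = 1003.795

1003.795 megavolts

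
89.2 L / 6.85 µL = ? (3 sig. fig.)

13000000

(89.2) / (6.85 × 10^-6) = 13.02 × 10^6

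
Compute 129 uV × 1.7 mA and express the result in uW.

129 × 10⁻⁶ × 1.7 × 10⁻³ = 219.3 × 10⁻⁹ W

0.2193 uW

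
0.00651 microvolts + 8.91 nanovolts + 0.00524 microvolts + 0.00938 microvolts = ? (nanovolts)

In nanovolts:
  0.00651 microvolts = 0.00651e3 nanovolts = 6.51
  8.91 nanovolts → 8.91
  0.00524 microvolts = 0.00524e3 nanovolts = 5.24
  0.00938 microvolts = 0.00938e3 nanovolts = 9.38
Sum: 6.51 + 8.91 + 5.24 + 9.38 = 30.04

30.04 nanovolts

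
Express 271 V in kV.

0.271 kV

(no prefix) = 1e0, kilo = 1e3; factor is 1e-3.
271 × 1e-3 = 0.271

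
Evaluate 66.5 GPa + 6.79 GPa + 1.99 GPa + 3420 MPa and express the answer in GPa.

In GPa:
  66.5 GPa → 66.5
  6.79 GPa → 6.79
  1.99 GPa → 1.99
  3420 MPa = 3420e-3 GPa = 3.42
Sum: 66.5 + 6.79 + 1.99 + 3.42 = 78.7

78.7 GPa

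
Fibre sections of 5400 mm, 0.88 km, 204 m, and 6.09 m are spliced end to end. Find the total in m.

1095.49 m

In m:
  5400 mm = 5400 × 10^-3 m = 5.4
  0.88 km = 0.88 × 10^3 m = 880
  204 m → 204
  6.09 m → 6.09
Sum: 5.4 + 880 + 204 + 6.09 = 1095.49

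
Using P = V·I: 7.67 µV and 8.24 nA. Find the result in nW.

0.0000632008 nW

7.67 × 10⁻⁶ × 8.24 × 10⁻⁹ = 63.2008 × 10⁻¹⁵ W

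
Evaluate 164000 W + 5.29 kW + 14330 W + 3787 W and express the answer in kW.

187.407 kW

In kW:
  164000 W = 164000 × 10⁻³ kW = 164
  5.29 kW → 5.29
  14330 W = 14330 × 10⁻³ kW = 14.33
  3787 W = 3787 × 10⁻³ kW = 3.787
Sum: 164 + 5.29 + 14.33 + 3.787 = 187.407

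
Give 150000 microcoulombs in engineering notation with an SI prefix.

= 150 × 10⁻³ coulombs; 10⁻³ is milli.

150 millicoulombs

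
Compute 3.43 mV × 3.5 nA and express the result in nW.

3.43e-3 × 3.5e-9 = 12.005e-12 W

0.012005 nW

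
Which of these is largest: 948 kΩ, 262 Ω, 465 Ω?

948 kΩ = 948000 Ω
262 Ω = 262 Ω
465 Ω = 465 Ω

948 kΩ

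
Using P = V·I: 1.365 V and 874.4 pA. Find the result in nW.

1.193556 nW

1.365 × 874.4 × 10^-12 = 1193.556 × 10^-12 W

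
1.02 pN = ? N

pico = 10^-12, (no prefix) = 10^0; factor is 10^-12.
1.02 × 10^-12 = 0.00000000000102

0.00000000000102 N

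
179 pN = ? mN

pico = 10⁻¹², milli = 10⁻³; factor is 10⁻⁹.
179 × 10⁻⁹ = 0.000000179

0.000000179 mN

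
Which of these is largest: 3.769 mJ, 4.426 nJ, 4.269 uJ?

3.769 mJ

3.769 mJ = 0.003769 J
4.426 nJ = 0.000000004426 J
4.269 uJ = 0.000004269 J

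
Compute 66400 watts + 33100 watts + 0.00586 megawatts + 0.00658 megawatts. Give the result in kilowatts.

In kilowatts:
  66400 watts = 66400 × 10⁻³ kilowatts = 66.4
  33100 watts = 33100 × 10⁻³ kilowatts = 33.1
  0.00586 megawatts = 0.00586 × 10³ kilowatts = 5.86
  0.00658 megawatts = 0.00658 × 10³ kilowatts = 6.58
Sum: 66.4 + 33.1 + 5.86 + 6.58 = 111.94

111.94 kilowatts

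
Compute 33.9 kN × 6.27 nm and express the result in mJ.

0.212553 mJ

33.9 × 10^3 × 6.27 × 10^-9 = 212.553 × 10^-6 J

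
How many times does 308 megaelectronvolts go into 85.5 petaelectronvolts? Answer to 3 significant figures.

278000000

(85.5 × 10¹⁵) / (308 × 10⁶) = 0.2776 × 10⁹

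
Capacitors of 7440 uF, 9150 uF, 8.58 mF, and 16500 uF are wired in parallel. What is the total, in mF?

In mF:
  7440 uF = 7440 × 10⁻³ mF = 7.44
  9150 uF = 9150 × 10⁻³ mF = 9.15
  8.58 mF → 8.58
  16500 uF = 16500 × 10⁻³ mF = 16.5
Sum: 7.44 + 9.15 + 8.58 + 16.5 = 41.67

41.67 mF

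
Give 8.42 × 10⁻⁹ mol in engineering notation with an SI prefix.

= 8.42 × 10⁻⁹ mol; 10⁻⁹ is nano.

8.42 nmol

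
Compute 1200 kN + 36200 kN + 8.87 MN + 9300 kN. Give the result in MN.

In MN:
  1200 kN = 1200 × 10⁻³ MN = 1.2
  36200 kN = 36200 × 10⁻³ MN = 36.2
  8.87 MN → 8.87
  9300 kN = 9300 × 10⁻³ MN = 9.3
Sum: 1.2 + 36.2 + 8.87 + 9.3 = 55.57

55.57 MN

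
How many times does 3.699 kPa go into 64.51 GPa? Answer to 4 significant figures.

(64.51 × 10⁹) / (3.699 × 10³) = 17.44 × 10⁶

17440000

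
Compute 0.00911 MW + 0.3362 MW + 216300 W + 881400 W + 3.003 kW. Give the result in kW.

1446.013 kW

In kW:
  0.00911 MW = 0.00911e3 kW = 9.11
  0.3362 MW = 0.3362e3 kW = 336.2
  216300 W = 216300e-3 kW = 216.3
  881400 W = 881400e-3 kW = 881.4
  3.003 kW → 3.003
Sum: 9.11 + 336.2 + 216.3 + 881.4 + 3.003 = 1446.013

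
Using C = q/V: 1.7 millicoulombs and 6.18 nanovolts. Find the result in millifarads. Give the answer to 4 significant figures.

275100000 millifarads

(1.7 × 10⁻³) / (6.18 × 10⁻⁹) = 0.275081 × 10⁶ F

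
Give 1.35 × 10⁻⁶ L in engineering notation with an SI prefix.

= 1.35 × 10⁻⁶ L; 10⁻⁶ is micro.

1.35 μL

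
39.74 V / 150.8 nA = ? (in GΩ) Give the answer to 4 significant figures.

0.2635 GΩ

(39.74) / (150.8 × 10^-9) = 0.263528 × 10^9 Ω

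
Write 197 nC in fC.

197000000 fC

nano = 10⁻⁹, femto = 10⁻¹⁵; factor is 10⁶.
197 × 10⁶ = 197000000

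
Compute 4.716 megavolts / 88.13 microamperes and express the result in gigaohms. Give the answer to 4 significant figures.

(4.716 × 10⁶) / (88.13 × 10⁻⁶) = 0.0535119 × 10¹² Ω

53.51 gigaohms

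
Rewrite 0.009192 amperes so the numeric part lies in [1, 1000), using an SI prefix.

9.192 milliamperes

= 9.192e-3 amperes; 1e-3 is milli.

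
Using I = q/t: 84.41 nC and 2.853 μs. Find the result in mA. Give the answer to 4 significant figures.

(84.41 × 10^-9) / (2.853 × 10^-6) = 29.5864 × 10^-3 A

29.59 mA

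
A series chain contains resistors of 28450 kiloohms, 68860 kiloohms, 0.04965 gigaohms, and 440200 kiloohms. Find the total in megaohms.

In megaohms:
  28450 kiloohms = 28450 × 10^-3 megaohms = 28.45
  68860 kiloohms = 68860 × 10^-3 megaohms = 68.86
  0.04965 gigaohms = 0.04965 × 10^3 megaohms = 49.65
  440200 kiloohms = 440200 × 10^-3 megaohms = 440.2
Sum: 28.45 + 68.86 + 49.65 + 440.2 = 587.16

587.16 megaohms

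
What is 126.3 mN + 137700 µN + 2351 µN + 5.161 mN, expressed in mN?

271.512 mN

In mN:
  126.3 mN → 126.3
  137700 µN = 137700 × 10⁻³ mN = 137.7
  2351 µN = 2351 × 10⁻³ mN = 2.351
  5.161 mN → 5.161
Sum: 126.3 + 137.7 + 2.351 + 5.161 = 271.512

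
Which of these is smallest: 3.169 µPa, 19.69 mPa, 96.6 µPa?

3.169 µPa

3.169 µPa = 0.000003169 Pa
19.69 mPa = 0.01969 Pa
96.6 µPa = 0.0000966 Pa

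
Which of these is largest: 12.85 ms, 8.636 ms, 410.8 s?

12.85 ms = 0.01285 s
8.636 ms = 0.008636 s
410.8 s = 410.8 s

410.8 s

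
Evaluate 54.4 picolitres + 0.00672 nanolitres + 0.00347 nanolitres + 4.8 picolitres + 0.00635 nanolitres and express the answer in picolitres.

In picolitres:
  54.4 picolitres → 54.4
  0.00672 nanolitres = 0.00672 × 10^3 picolitres = 6.72
  0.00347 nanolitres = 0.00347 × 10^3 picolitres = 3.47
  4.8 picolitres → 4.8
  0.00635 nanolitres = 0.00635 × 10^3 picolitres = 6.35
Sum: 54.4 + 6.72 + 3.47 + 4.8 + 6.35 = 75.74

75.74 picolitres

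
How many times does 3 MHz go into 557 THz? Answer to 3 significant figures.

(557 × 10^12) / (3 × 10^6) = 185.7 × 10^6

186000000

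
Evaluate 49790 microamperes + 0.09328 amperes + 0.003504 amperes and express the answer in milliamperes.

146.574 milliamperes

In milliamperes:
  49790 microamperes = 49790e-3 milliamperes = 49.79
  0.09328 amperes = 0.09328e3 milliamperes = 93.28
  0.003504 amperes = 0.003504e3 milliamperes = 3.504
Sum: 49.79 + 93.28 + 3.504 = 146.574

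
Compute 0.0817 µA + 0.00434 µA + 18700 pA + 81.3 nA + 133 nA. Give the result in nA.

In nA:
  0.0817 µA = 0.0817 × 10^3 nA = 81.7
  0.00434 µA = 0.00434 × 10^3 nA = 4.34
  18700 pA = 18700 × 10^-3 nA = 18.7
  81.3 nA → 81.3
  133 nA → 133
Sum: 81.7 + 4.34 + 18.7 + 81.3 + 133 = 319.04

319.04 nA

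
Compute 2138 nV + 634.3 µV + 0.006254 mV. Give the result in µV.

642.692 µV

In µV:
  2138 nV = 2138 × 10^-3 µV = 2.138
  634.3 µV → 634.3
  0.006254 mV = 0.006254 × 10^3 µV = 6.254
Sum: 2.138 + 634.3 + 6.254 = 642.692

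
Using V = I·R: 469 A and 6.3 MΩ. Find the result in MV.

2954.7 MV

469 × 6.3e6 = 2954.7e6 V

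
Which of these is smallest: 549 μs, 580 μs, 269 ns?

549 μs = 0.000549 s
580 μs = 0.00058 s
269 ns = 0.000000269 s

269 ns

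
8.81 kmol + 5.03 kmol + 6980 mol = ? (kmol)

20.82 kmol

In kmol:
  8.81 kmol → 8.81
  5.03 kmol → 5.03
  6980 mol = 6980e-3 kmol = 6.98
Sum: 8.81 + 5.03 + 6.98 = 20.82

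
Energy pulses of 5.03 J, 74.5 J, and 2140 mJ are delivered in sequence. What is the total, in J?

81.67 J

In J:
  5.03 J → 5.03
  74.5 J → 74.5
  2140 mJ = 2140e-3 J = 2.14
Sum: 5.03 + 74.5 + 2.14 = 81.67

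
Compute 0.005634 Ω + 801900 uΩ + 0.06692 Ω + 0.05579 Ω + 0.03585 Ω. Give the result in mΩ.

966.094 mΩ

In mΩ:
  0.005634 Ω = 0.005634 × 10^3 mΩ = 5.634
  801900 uΩ = 801900 × 10^-3 mΩ = 801.9
  0.06692 Ω = 0.06692 × 10^3 mΩ = 66.92
  0.05579 Ω = 0.05579 × 10^3 mΩ = 55.79
  0.03585 Ω = 0.03585 × 10^3 mΩ = 35.85
Sum: 5.634 + 801.9 + 66.92 + 55.79 + 35.85 = 966.094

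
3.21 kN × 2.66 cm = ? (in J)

85.386 J

3.21 × 10³ × 2.66 × 10⁻² = 8.5386 × 10¹ J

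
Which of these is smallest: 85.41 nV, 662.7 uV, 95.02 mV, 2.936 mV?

85.41 nV

85.41 nV = 0.00000008541 V
662.7 uV = 0.0006627 V
95.02 mV = 0.09502 V
2.936 mV = 0.002936 V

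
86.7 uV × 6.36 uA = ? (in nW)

0.551412 nW

86.7 × 10⁻⁶ × 6.36 × 10⁻⁶ = 551.412 × 10⁻¹² W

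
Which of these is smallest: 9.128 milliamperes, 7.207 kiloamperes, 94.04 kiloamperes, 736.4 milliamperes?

9.128 milliamperes = 0.009128 amperes
7.207 kiloamperes = 7207 amperes
94.04 kiloamperes = 94040 amperes
736.4 milliamperes = 0.7364 amperes

9.128 milliamperes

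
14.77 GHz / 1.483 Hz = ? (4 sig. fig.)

(14.77 × 10⁹) / (1.483) = 9.9595 × 10⁹

9960000000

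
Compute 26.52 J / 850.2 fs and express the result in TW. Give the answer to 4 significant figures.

(26.52) / (850.2e-15) = 0.0311927e15 W

31.19 TW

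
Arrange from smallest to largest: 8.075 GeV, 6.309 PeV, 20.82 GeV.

8.075 GeV < 20.82 GeV < 6.309 PeV

8.075 GeV = 8075000000 eV
6.309 PeV = 6309000000000000 eV
20.82 GeV = 20820000000 eV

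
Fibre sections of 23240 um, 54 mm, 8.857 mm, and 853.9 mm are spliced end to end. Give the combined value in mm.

939.997 mm

In mm:
  23240 um = 23240 × 10^-3 mm = 23.24
  54 mm → 54
  8.857 mm → 8.857
  853.9 mm → 853.9
Sum: 23.24 + 54 + 8.857 + 853.9 = 939.997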